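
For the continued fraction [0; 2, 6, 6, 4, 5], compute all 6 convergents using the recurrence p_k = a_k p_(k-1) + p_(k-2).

0/1, 1/2, 6/13, 37/80, 154/333, 807/1745

Using the convergent recurrence p_i = a_i*p_{i-1} + p_{i-2}, q_i = a_i*q_{i-1} + q_{i-2} with p_{-2}=0, p_{-1}=1, q_{-2}=1, q_{-1}=0:
  i=0: a_0=0, p_0 = 0*1 + 0 = 0, q_0 = 0*0 + 1 = 1.
  i=1: a_1=2, p_1 = 2*0 + 1 = 1, q_1 = 2*1 + 0 = 2.
  i=2: a_2=6, p_2 = 6*1 + 0 = 6, q_2 = 6*2 + 1 = 13.
  i=3: a_3=6, p_3 = 6*6 + 1 = 37, q_3 = 6*13 + 2 = 80.
  i=4: a_4=4, p_4 = 4*37 + 6 = 154, q_4 = 4*80 + 13 = 333.
  i=5: a_5=5, p_5 = 5*154 + 37 = 807, q_5 = 5*333 + 80 = 1745.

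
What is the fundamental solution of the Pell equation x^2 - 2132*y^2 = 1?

(x, y) = (74859849, 1621270)

First expand sqrt(2132) as a continued fraction. With x_i = (sqrt(2132) + m_i)/d_i and (m_0, d_0) = (0, 1): a_0 = floor(sqrt(2132)) = 46, since 46^2 = 2116 <= 2132 < 2209 = 47^2.
Iterate m_{i+1} = d_i*a_i - m_i, d_{i+1} = (2132 - m_{i+1}^2)/d_i, a_{i+1} = floor((a_0 + m_{i+1})/d_{i+1}):
  m_1 = 1*46 - 0 = 46, d_1 = (2132 - 46^2)/1 = 16/1 = 16, a_1 = floor((46 + 46)/16) = 5.
  m_2 = 16*5 - 46 = 34, d_2 = (2132 - 34^2)/16 = 976/16 = 61, a_2 = floor((46 + 34)/61) = 1.
  m_3 = 61*1 - 34 = 27, d_3 = (2132 - 27^2)/61 = 1403/61 = 23, a_3 = floor((46 + 27)/23) = 3.
  m_4 = 23*3 - 27 = 42, d_4 = (2132 - 42^2)/23 = 368/23 = 16, a_4 = floor((46 + 42)/16) = 5.
  m_5 = 16*5 - 42 = 38, d_5 = (2132 - 38^2)/16 = 688/16 = 43, a_5 = floor((46 + 38)/43) = 1.
  m_6 = 43*1 - 38 = 5, d_6 = (2132 - 5^2)/43 = 2107/43 = 49, a_6 = floor((46 + 5)/49) = 1.
  m_7 = 49*1 - 5 = 44, d_7 = (2132 - 44^2)/49 = 196/49 = 4, a_7 = floor((46 + 44)/4) = 22.
  m_8 = 4*22 - 44 = 44, d_8 = (2132 - 44^2)/4 = 196/4 = 49, a_8 = floor((46 + 44)/49) = 1.
  m_9 = 49*1 - 44 = 5, d_9 = (2132 - 5^2)/49 = 2107/49 = 43, a_9 = floor((46 + 5)/43) = 1.
  m_10 = 43*1 - 5 = 38, d_10 = (2132 - 38^2)/43 = 688/43 = 16, a_10 = floor((46 + 38)/16) = 5.
  m_11 = 16*5 - 38 = 42, d_11 = (2132 - 42^2)/16 = 368/16 = 23, a_11 = floor((46 + 42)/23) = 3.
  m_12 = 23*3 - 42 = 27, d_12 = (2132 - 27^2)/23 = 1403/23 = 61, a_12 = floor((46 + 27)/61) = 1.
  m_13 = 61*1 - 27 = 34, d_13 = (2132 - 34^2)/61 = 976/61 = 16, a_13 = floor((46 + 34)/16) = 5.
  m_14 = 16*5 - 34 = 46, d_14 = (2132 - 46^2)/16 = 16/16 = 1, a_14 = floor((46 + 46)/1) = 92.
  m_15 = 1*92 - 46 = 46, d_15 = (2132 - 46^2)/1 = 16/1 = 16: (m_15, d_15) = (m_1, d_1) = (46, 16), so from here the quotients repeat a_1, ..., a_14; the period length is 14.
So sqrt(2132) = [46; (5, 1, 3, 5, 1, 1, 22, 1, 1, 5, 3, 1, 5, 92)] with period length k = 14.
k is even, so the fundamental solution of x^2 - 2132y^2 = 1 is (p_{k-1}, q_{k-1}) = (p_13, q_13); compute convergents through index 13.
Convergents (p_i = a_i*p_{i-1} + p_{i-2}, q_i = a_i*q_{i-1} + q_{i-2} with p_{-2}=0, p_{-1}=1, q_{-2}=1, q_{-1}=0):
  i=0: a_0=46, p_0 = 46*1 + 0 = 46, q_0 = 46*0 + 1 = 1.
  i=1: a_1=5, p_1 = 5*46 + 1 = 231, q_1 = 5*1 + 0 = 5.
  i=2: a_2=1, p_2 = 1*231 + 46 = 277, q_2 = 1*5 + 1 = 6.
  i=3: a_3=3, p_3 = 3*277 + 231 = 1062, q_3 = 3*6 + 5 = 23.
  i=4: a_4=5, p_4 = 5*1062 + 277 = 5587, q_4 = 5*23 + 6 = 121.
  i=5: a_5=1, p_5 = 1*5587 + 1062 = 6649, q_5 = 1*121 + 23 = 144.
  i=6: a_6=1, p_6 = 1*6649 + 5587 = 12236, q_6 = 1*144 + 121 = 265.
  i=7: a_7=22, p_7 = 22*12236 + 6649 = 275841, q_7 = 22*265 + 144 = 5974.
  i=8: a_8=1, p_8 = 1*275841 + 12236 = 288077, q_8 = 1*5974 + 265 = 6239.
  i=9: a_9=1, p_9 = 1*288077 + 275841 = 563918, q_9 = 1*6239 + 5974 = 12213.
  i=10: a_10=5, p_10 = 5*563918 + 288077 = 3107667, q_10 = 5*12213 + 6239 = 67304.
  i=11: a_11=3, p_11 = 3*3107667 + 563918 = 9886919, q_11 = 3*67304 + 12213 = 214125.
  i=12: a_12=1, p_12 = 1*9886919 + 3107667 = 12994586, q_12 = 1*214125 + 67304 = 281429.
  i=13: a_13=5, p_13 = 5*12994586 + 9886919 = 74859849, q_13 = 5*281429 + 214125 = 1621270.
Check: 74859849^2 - 2132*1621270^2 = 5603996992302801 - 5603996992302800 = 1, so (x, y) = (74859849, 1621270) solves the equation, and by the theorem it is the least positive solution.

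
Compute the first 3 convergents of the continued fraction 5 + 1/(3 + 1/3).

Using the convergent recurrence p_i = a_i*p_{i-1} + p_{i-2}, q_i = a_i*q_{i-1} + q_{i-2} with p_{-2}=0, p_{-1}=1, q_{-2}=1, q_{-1}=0:
  i=0: a_0=5, p_0 = 5*1 + 0 = 5, q_0 = 5*0 + 1 = 1.
  i=1: a_1=3, p_1 = 3*5 + 1 = 16, q_1 = 3*1 + 0 = 3.
  i=2: a_2=3, p_2 = 3*16 + 5 = 53, q_2 = 3*3 + 1 = 10.

5/1, 16/3, 53/10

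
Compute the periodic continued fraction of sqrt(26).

[5; (10)]

Write x_i = (sqrt(26) + m_i)/d_i with (m_0, d_0) = (0, 1). a_0 = floor(sqrt(26)) = 5, since 5^2 = 25 <= 26 < 36 = 6^2.
Iterate m_{i+1} = d_i*a_i - m_i, d_{i+1} = (26 - m_{i+1}^2)/d_i, a_{i+1} = floor((a_0 + m_{i+1})/d_{i+1}):
  m_1 = 1*5 - 0 = 5, d_1 = (26 - 5^2)/1 = 1/1 = 1, a_1 = floor((5 + 5)/1) = 10.
  m_2 = 1*10 - 5 = 5, d_2 = (26 - 5^2)/1 = 1/1 = 1: (m_2, d_2) = (m_1, d_1) = (5, 1), so from here the quotient a_1 repeats; the period length is 1.
Hence the expansion of sqrt(26) is a_0 = 5 followed by the repeating block 10 (period 1).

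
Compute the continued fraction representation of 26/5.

Run the Euclidean algorithm on 26 and 5; the successive quotients are the partial quotients a_0, a_1, ... (each step inverts the fractional part left over by the previous one):
  26 = 5*5 + 1, so a_0 = 5.
  5 = 5*1 + 0, so a_1 = 5.
The remainder reaches 0 after 2 divisions, so the expansion has 2 partial quotients, read off in order.

[5; 5]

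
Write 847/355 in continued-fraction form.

Run the Euclidean algorithm on 847 and 355; the successive quotients are the partial quotients a_0, a_1, ... (each step inverts the fractional part left over by the previous one):
  847 = 2*355 + 137, so a_0 = 2.
  355 = 2*137 + 81, so a_1 = 2.
  137 = 1*81 + 56, so a_2 = 1.
  81 = 1*56 + 25, so a_3 = 1.
  56 = 2*25 + 6, so a_4 = 2.
  25 = 4*6 + 1, so a_5 = 4.
  6 = 6*1 + 0, so a_6 = 6.
The remainder reaches 0 after 7 divisions, so the expansion has 7 partial quotients, read off in order.

[2; 2, 1, 1, 2, 4, 6]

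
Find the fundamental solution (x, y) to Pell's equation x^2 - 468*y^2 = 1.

First expand sqrt(468) as a continued fraction. With x_i = (sqrt(468) + m_i)/d_i and (m_0, d_0) = (0, 1): a_0 = floor(sqrt(468)) = 21, since 21^2 = 441 <= 468 < 484 = 22^2.
Iterate m_{i+1} = d_i*a_i - m_i, d_{i+1} = (468 - m_{i+1}^2)/d_i, a_{i+1} = floor((a_0 + m_{i+1})/d_{i+1}):
  m_1 = 1*21 - 0 = 21, d_1 = (468 - 21^2)/1 = 27/1 = 27, a_1 = floor((21 + 21)/27) = 1.
  m_2 = 27*1 - 21 = 6, d_2 = (468 - 6^2)/27 = 432/27 = 16, a_2 = floor((21 + 6)/16) = 1.
  m_3 = 16*1 - 6 = 10, d_3 = (468 - 10^2)/16 = 368/16 = 23, a_3 = floor((21 + 10)/23) = 1.
  m_4 = 23*1 - 10 = 13, d_4 = (468 - 13^2)/23 = 299/23 = 13, a_4 = floor((21 + 13)/13) = 2.
  m_5 = 13*2 - 13 = 13, d_5 = (468 - 13^2)/13 = 299/13 = 23, a_5 = floor((21 + 13)/23) = 1.
  m_6 = 23*1 - 13 = 10, d_6 = (468 - 10^2)/23 = 368/23 = 16, a_6 = floor((21 + 10)/16) = 1.
  m_7 = 16*1 - 10 = 6, d_7 = (468 - 6^2)/16 = 432/16 = 27, a_7 = floor((21 + 6)/27) = 1.
  m_8 = 27*1 - 6 = 21, d_8 = (468 - 21^2)/27 = 27/27 = 1, a_8 = floor((21 + 21)/1) = 42.
  m_9 = 1*42 - 21 = 21, d_9 = (468 - 21^2)/1 = 27/1 = 27: (m_9, d_9) = (m_1, d_1) = (21, 27), so from here the quotients repeat a_1, ..., a_8; the period length is 8.
So sqrt(468) = [21; (1, 1, 1, 2, 1, 1, 1, 42)] with period length k = 8.
k is even, so the fundamental solution of x^2 - 468y^2 = 1 is (p_{k-1}, q_{k-1}) = (p_7, q_7); compute convergents through index 7.
Convergents (p_i = a_i*p_{i-1} + p_{i-2}, q_i = a_i*q_{i-1} + q_{i-2} with p_{-2}=0, p_{-1}=1, q_{-2}=1, q_{-1}=0):
  i=0: a_0=21, p_0 = 21*1 + 0 = 21, q_0 = 21*0 + 1 = 1.
  i=1: a_1=1, p_1 = 1*21 + 1 = 22, q_1 = 1*1 + 0 = 1.
  i=2: a_2=1, p_2 = 1*22 + 21 = 43, q_2 = 1*1 + 1 = 2.
  i=3: a_3=1, p_3 = 1*43 + 22 = 65, q_3 = 1*2 + 1 = 3.
  i=4: a_4=2, p_4 = 2*65 + 43 = 173, q_4 = 2*3 + 2 = 8.
  i=5: a_5=1, p_5 = 1*173 + 65 = 238, q_5 = 1*8 + 3 = 11.
  i=6: a_6=1, p_6 = 1*238 + 173 = 411, q_6 = 1*11 + 8 = 19.
  i=7: a_7=1, p_7 = 1*411 + 238 = 649, q_7 = 1*19 + 11 = 30.
Check: 649^2 - 468*30^2 = 421201 - 421200 = 1, so (x, y) = (649, 30) solves the equation, and by the theorem it is the least positive solution.

(x, y) = (649, 30)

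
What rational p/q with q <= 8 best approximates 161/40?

Expand x = 161/40 as a continued fraction with the Euclidean algorithm:
  161 = 4*40 + 1, so a_0 = 4.
  40 = 40*1 + 0, so a_1 = 40.
so x = [4; 40].
Convergents (p_i = a_i*p_{i-1} + p_{i-2}, q_i = a_i*q_{i-1} + q_{i-2} with p_{-2}=0, p_{-1}=1, q_{-2}=1, q_{-1}=0), until the denominator exceeds 8:
  i=0: a_0=4, p_0 = 4*1 + 0 = 4, q_0 = 4*0 + 1 = 1.
  i=1: a_1=40, p_1 = 40*4 + 1 = 161, q_1 = 40*1 + 0 = 40.
q_1 = 40 > 8, so the last convergent with denominator <= 8 is p_0/q_0 = 4/1.
The closest fraction with denominator <= 8 is either p_0/q_0 or the intermediate fraction (k*p_0 + p_{-1})/(k*q_0 + q_{-1}) with the largest k >= 1 whose denominator stays <= 8; these approach x as k grows, and every other convergent or intermediate fraction in range is farther away.
Largest k: floor((8 - q_{-1})/q_0) = floor((8 - 0)/1) = 8 (using the seeds p_{-1} = 1, q_{-1} = 0).
That gives (8*4 + 1)/(8*1 + 0) = 33/8.
Compare the errors: |x - 4/1| = |161*1 - 4*40|/(40*1) = 1/40, and |x - 33/8| = |161*8 - 33*40|/(40*8) = 32/320.
Cross-multiplying, 1*320 = 320 < 1280 = 32*40, so 1/40 is smaller: the convergent 4/1 is closer to x than 33/8.

4/1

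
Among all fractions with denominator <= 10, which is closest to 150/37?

41/10

Expand x = 150/37 as a continued fraction with the Euclidean algorithm:
  150 = 4*37 + 2, so a_0 = 4.
  37 = 18*2 + 1, so a_1 = 18.
  2 = 2*1 + 0, so a_2 = 2.
so x = [4; 18, 2].
Convergents (p_i = a_i*p_{i-1} + p_{i-2}, q_i = a_i*q_{i-1} + q_{i-2} with p_{-2}=0, p_{-1}=1, q_{-2}=1, q_{-1}=0), until the denominator exceeds 10:
  i=0: a_0=4, p_0 = 4*1 + 0 = 4, q_0 = 4*0 + 1 = 1.
  i=1: a_1=18, p_1 = 18*4 + 1 = 73, q_1 = 18*1 + 0 = 18.
q_1 = 18 > 10, so the last convergent with denominator <= 10 is p_0/q_0 = 4/1.
The closest fraction with denominator <= 10 is either p_0/q_0 or the intermediate fraction (k*p_0 + p_{-1})/(k*q_0 + q_{-1}) with the largest k >= 1 whose denominator stays <= 10; these approach x as k grows, and every other convergent or intermediate fraction in range is farther away.
Largest k: floor((10 - q_{-1})/q_0) = floor((10 - 0)/1) = 10 (using the seeds p_{-1} = 1, q_{-1} = 0).
That gives (10*4 + 1)/(10*1 + 0) = 41/10.
Compare the errors: |x - 4/1| = |150*1 - 4*37|/(37*1) = 2/37, and |x - 41/10| = |150*10 - 41*37|/(37*10) = 17/370.
Cross-multiplying, 17*37 = 629 < 740 = 2*370, so 17/370 is smaller: the intermediate fraction 41/10 is closer to x than 4/1.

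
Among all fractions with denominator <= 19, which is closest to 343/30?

Expand x = 343/30 as a continued fraction with the Euclidean algorithm:
  343 = 11*30 + 13, so a_0 = 11.
  30 = 2*13 + 4, so a_1 = 2.
  13 = 3*4 + 1, so a_2 = 3.
  4 = 4*1 + 0, so a_3 = 4.
so x = [11; 2, 3, 4].
Convergents (p_i = a_i*p_{i-1} + p_{i-2}, q_i = a_i*q_{i-1} + q_{i-2} with p_{-2}=0, p_{-1}=1, q_{-2}=1, q_{-1}=0), until the denominator exceeds 19:
  i=0: a_0=11, p_0 = 11*1 + 0 = 11, q_0 = 11*0 + 1 = 1.
  i=1: a_1=2, p_1 = 2*11 + 1 = 23, q_1 = 2*1 + 0 = 2.
  i=2: a_2=3, p_2 = 3*23 + 11 = 80, q_2 = 3*2 + 1 = 7.
  i=3: a_3=4, p_3 = 4*80 + 23 = 343, q_3 = 4*7 + 2 = 30.
q_3 = 30 > 19, so the last convergent with denominator <= 19 is p_2/q_2 = 80/7.
The closest fraction with denominator <= 19 is either p_2/q_2 or the intermediate fraction (k*p_2 + p_1)/(k*q_2 + q_1) with the largest k >= 1 whose denominator stays <= 19; these approach x as k grows, and every other convergent or intermediate fraction in range is farther away.
Largest k: floor((19 - q_1)/q_2) = floor((19 - 2)/7) = 2.
That gives (2*80 + 23)/(2*7 + 2) = 183/16.
Compare the errors: |x - 80/7| = |343*7 - 80*30|/(30*7) = 1/210, and |x - 183/16| = |343*16 - 183*30|/(30*16) = 2/480.
Cross-multiplying, 2*210 = 420 < 480 = 1*480, so 2/480 is smaller: the intermediate fraction 183/16 is closer to x than 80/7.

183/16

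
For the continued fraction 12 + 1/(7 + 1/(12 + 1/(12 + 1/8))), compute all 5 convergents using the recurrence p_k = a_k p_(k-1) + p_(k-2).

Using the convergent recurrence p_i = a_i*p_{i-1} + p_{i-2}, q_i = a_i*q_{i-1} + q_{i-2} with p_{-2}=0, p_{-1}=1, q_{-2}=1, q_{-1}=0:
  i=0: a_0=12, p_0 = 12*1 + 0 = 12, q_0 = 12*0 + 1 = 1.
  i=1: a_1=7, p_1 = 7*12 + 1 = 85, q_1 = 7*1 + 0 = 7.
  i=2: a_2=12, p_2 = 12*85 + 12 = 1032, q_2 = 12*7 + 1 = 85.
  i=3: a_3=12, p_3 = 12*1032 + 85 = 12469, q_3 = 12*85 + 7 = 1027.
  i=4: a_4=8, p_4 = 8*12469 + 1032 = 100784, q_4 = 8*1027 + 85 = 8301.

12/1, 85/7, 1032/85, 12469/1027, 100784/8301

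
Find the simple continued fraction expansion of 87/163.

Run the Euclidean algorithm on 87 and 163; the successive quotients are the partial quotients a_0, a_1, ... (each step inverts the fractional part left over by the previous one):
  87 = 0*163 + 87, so a_0 = 0.
  163 = 1*87 + 76, so a_1 = 1.
  87 = 1*76 + 11, so a_2 = 1.
  76 = 6*11 + 10, so a_3 = 6.
  11 = 1*10 + 1, so a_4 = 1.
  10 = 10*1 + 0, so a_5 = 10.
The remainder reaches 0 after 6 divisions, so the expansion has 6 partial quotients, read off in order.

[0; 1, 1, 6, 1, 10]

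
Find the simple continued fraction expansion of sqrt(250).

Write x_i = (sqrt(250) + m_i)/d_i with (m_0, d_0) = (0, 1). a_0 = floor(sqrt(250)) = 15, since 15^2 = 225 <= 250 < 256 = 16^2.
Iterate m_{i+1} = d_i*a_i - m_i, d_{i+1} = (250 - m_{i+1}^2)/d_i, a_{i+1} = floor((a_0 + m_{i+1})/d_{i+1}):
  m_1 = 1*15 - 0 = 15, d_1 = (250 - 15^2)/1 = 25/1 = 25, a_1 = floor((15 + 15)/25) = 1.
  m_2 = 25*1 - 15 = 10, d_2 = (250 - 10^2)/25 = 150/25 = 6, a_2 = floor((15 + 10)/6) = 4.
  m_3 = 6*4 - 10 = 14, d_3 = (250 - 14^2)/6 = 54/6 = 9, a_3 = floor((15 + 14)/9) = 3.
  m_4 = 9*3 - 14 = 13, d_4 = (250 - 13^2)/9 = 81/9 = 9, a_4 = floor((15 + 13)/9) = 3.
  m_5 = 9*3 - 13 = 14, d_5 = (250 - 14^2)/9 = 54/9 = 6, a_5 = floor((15 + 14)/6) = 4.
  m_6 = 6*4 - 14 = 10, d_6 = (250 - 10^2)/6 = 150/6 = 25, a_6 = floor((15 + 10)/25) = 1.
  m_7 = 25*1 - 10 = 15, d_7 = (250 - 15^2)/25 = 25/25 = 1, a_7 = floor((15 + 15)/1) = 30.
  m_8 = 1*30 - 15 = 15, d_8 = (250 - 15^2)/1 = 25/1 = 25: (m_8, d_8) = (m_1, d_1) = (15, 25), so from here the quotients repeat a_1, ..., a_7; the period length is 7.
Hence the expansion of sqrt(250) is a_0 = 15 followed by the repeating block 1, 4, 3, 3, 4, 1, 30 (period 7).

[15; (1, 4, 3, 3, 4, 1, 30)]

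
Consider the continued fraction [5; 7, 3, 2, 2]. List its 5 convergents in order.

Using the convergent recurrence p_i = a_i*p_{i-1} + p_{i-2}, q_i = a_i*q_{i-1} + q_{i-2} with p_{-2}=0, p_{-1}=1, q_{-2}=1, q_{-1}=0:
  i=0: a_0=5, p_0 = 5*1 + 0 = 5, q_0 = 5*0 + 1 = 1.
  i=1: a_1=7, p_1 = 7*5 + 1 = 36, q_1 = 7*1 + 0 = 7.
  i=2: a_2=3, p_2 = 3*36 + 5 = 113, q_2 = 3*7 + 1 = 22.
  i=3: a_3=2, p_3 = 2*113 + 36 = 262, q_3 = 2*22 + 7 = 51.
  i=4: a_4=2, p_4 = 2*262 + 113 = 637, q_4 = 2*51 + 22 = 124.

5/1, 36/7, 113/22, 262/51, 637/124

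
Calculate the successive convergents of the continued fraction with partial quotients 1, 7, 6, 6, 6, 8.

Using the convergent recurrence p_i = a_i*p_{i-1} + p_{i-2}, q_i = a_i*q_{i-1} + q_{i-2} with p_{-2}=0, p_{-1}=1, q_{-2}=1, q_{-1}=0:
  i=0: a_0=1, p_0 = 1*1 + 0 = 1, q_0 = 1*0 + 1 = 1.
  i=1: a_1=7, p_1 = 7*1 + 1 = 8, q_1 = 7*1 + 0 = 7.
  i=2: a_2=6, p_2 = 6*8 + 1 = 49, q_2 = 6*7 + 1 = 43.
  i=3: a_3=6, p_3 = 6*49 + 8 = 302, q_3 = 6*43 + 7 = 265.
  i=4: a_4=6, p_4 = 6*302 + 49 = 1861, q_4 = 6*265 + 43 = 1633.
  i=5: a_5=8, p_5 = 8*1861 + 302 = 15190, q_5 = 8*1633 + 265 = 13329.

1/1, 8/7, 49/43, 302/265, 1861/1633, 15190/13329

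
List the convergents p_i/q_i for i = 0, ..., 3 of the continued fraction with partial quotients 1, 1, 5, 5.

Using the convergent recurrence p_i = a_i*p_{i-1} + p_{i-2}, q_i = a_i*q_{i-1} + q_{i-2} with p_{-2}=0, p_{-1}=1, q_{-2}=1, q_{-1}=0:
  i=0: a_0=1, p_0 = 1*1 + 0 = 1, q_0 = 1*0 + 1 = 1.
  i=1: a_1=1, p_1 = 1*1 + 1 = 2, q_1 = 1*1 + 0 = 1.
  i=2: a_2=5, p_2 = 5*2 + 1 = 11, q_2 = 5*1 + 1 = 6.
  i=3: a_3=5, p_3 = 5*11 + 2 = 57, q_3 = 5*6 + 1 = 31.

1/1, 2/1, 11/6, 57/31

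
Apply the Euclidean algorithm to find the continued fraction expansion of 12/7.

[1; 1, 2, 2]

Run the Euclidean algorithm on 12 and 7; the successive quotients are the partial quotients a_0, a_1, ... (each step inverts the fractional part left over by the previous one):
  12 = 1*7 + 5, so a_0 = 1.
  7 = 1*5 + 2, so a_1 = 1.
  5 = 2*2 + 1, so a_2 = 2.
  2 = 2*1 + 0, so a_3 = 2.
The remainder reaches 0 after 4 divisions, so the expansion has 4 partial quotients, read off in order.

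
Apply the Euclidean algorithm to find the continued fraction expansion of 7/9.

[0; 1, 3, 2]

Run the Euclidean algorithm on 7 and 9; the successive quotients are the partial quotients a_0, a_1, ... (each step inverts the fractional part left over by the previous one):
  7 = 0*9 + 7, so a_0 = 0.
  9 = 1*7 + 2, so a_1 = 1.
  7 = 3*2 + 1, so a_2 = 3.
  2 = 2*1 + 0, so a_3 = 2.
The remainder reaches 0 after 4 divisions, so the expansion has 4 partial quotients, read off in order.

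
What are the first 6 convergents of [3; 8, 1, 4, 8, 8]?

3/1, 25/8, 28/9, 137/44, 1124/361, 9129/2932

Using the convergent recurrence p_i = a_i*p_{i-1} + p_{i-2}, q_i = a_i*q_{i-1} + q_{i-2} with p_{-2}=0, p_{-1}=1, q_{-2}=1, q_{-1}=0:
  i=0: a_0=3, p_0 = 3*1 + 0 = 3, q_0 = 3*0 + 1 = 1.
  i=1: a_1=8, p_1 = 8*3 + 1 = 25, q_1 = 8*1 + 0 = 8.
  i=2: a_2=1, p_2 = 1*25 + 3 = 28, q_2 = 1*8 + 1 = 9.
  i=3: a_3=4, p_3 = 4*28 + 25 = 137, q_3 = 4*9 + 8 = 44.
  i=4: a_4=8, p_4 = 8*137 + 28 = 1124, q_4 = 8*44 + 9 = 361.
  i=5: a_5=8, p_5 = 8*1124 + 137 = 9129, q_5 = 8*361 + 44 = 2932.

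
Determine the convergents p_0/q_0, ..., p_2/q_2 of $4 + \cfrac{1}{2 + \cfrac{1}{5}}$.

4/1, 9/2, 49/11

Using the convergent recurrence p_i = a_i*p_{i-1} + p_{i-2}, q_i = a_i*q_{i-1} + q_{i-2} with p_{-2}=0, p_{-1}=1, q_{-2}=1, q_{-1}=0:
  i=0: a_0=4, p_0 = 4*1 + 0 = 4, q_0 = 4*0 + 1 = 1.
  i=1: a_1=2, p_1 = 2*4 + 1 = 9, q_1 = 2*1 + 0 = 2.
  i=2: a_2=5, p_2 = 5*9 + 4 = 49, q_2 = 5*2 + 1 = 11.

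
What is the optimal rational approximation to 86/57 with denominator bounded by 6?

3/2

Expand x = 86/57 as a continued fraction with the Euclidean algorithm:
  86 = 1*57 + 29, so a_0 = 1.
  57 = 1*29 + 28, so a_1 = 1.
  29 = 1*28 + 1, so a_2 = 1.
  28 = 28*1 + 0, so a_3 = 28.
so x = [1; 1, 1, 28].
Convergents (p_i = a_i*p_{i-1} + p_{i-2}, q_i = a_i*q_{i-1} + q_{i-2} with p_{-2}=0, p_{-1}=1, q_{-2}=1, q_{-1}=0), until the denominator exceeds 6:
  i=0: a_0=1, p_0 = 1*1 + 0 = 1, q_0 = 1*0 + 1 = 1.
  i=1: a_1=1, p_1 = 1*1 + 1 = 2, q_1 = 1*1 + 0 = 1.
  i=2: a_2=1, p_2 = 1*2 + 1 = 3, q_2 = 1*1 + 1 = 2.
  i=3: a_3=28, p_3 = 28*3 + 2 = 86, q_3 = 28*2 + 1 = 57.
q_3 = 57 > 6, so the last convergent with denominator <= 6 is p_2/q_2 = 3/2.
The closest fraction with denominator <= 6 is either p_2/q_2 or the intermediate fraction (k*p_2 + p_1)/(k*q_2 + q_1) with the largest k >= 1 whose denominator stays <= 6; these approach x as k grows, and every other convergent or intermediate fraction in range is farther away.
Largest k: floor((6 - q_1)/q_2) = floor((6 - 1)/2) = 2.
That gives (2*3 + 2)/(2*2 + 1) = 8/5.
Compare the errors: |x - 3/2| = |86*2 - 3*57|/(57*2) = 1/114, and |x - 8/5| = |86*5 - 8*57|/(57*5) = 26/285.
Cross-multiplying, 1*285 = 285 < 2964 = 26*114, so 1/114 is smaller: the convergent 3/2 is closer to x than 8/5.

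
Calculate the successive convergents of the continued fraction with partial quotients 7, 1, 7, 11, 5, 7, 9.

7/1, 8/1, 63/8, 701/89, 3568/453, 25677/3260, 234661/29793

Using the convergent recurrence p_i = a_i*p_{i-1} + p_{i-2}, q_i = a_i*q_{i-1} + q_{i-2} with p_{-2}=0, p_{-1}=1, q_{-2}=1, q_{-1}=0:
  i=0: a_0=7, p_0 = 7*1 + 0 = 7, q_0 = 7*0 + 1 = 1.
  i=1: a_1=1, p_1 = 1*7 + 1 = 8, q_1 = 1*1 + 0 = 1.
  i=2: a_2=7, p_2 = 7*8 + 7 = 63, q_2 = 7*1 + 1 = 8.
  i=3: a_3=11, p_3 = 11*63 + 8 = 701, q_3 = 11*8 + 1 = 89.
  i=4: a_4=5, p_4 = 5*701 + 63 = 3568, q_4 = 5*89 + 8 = 453.
  i=5: a_5=7, p_5 = 7*3568 + 701 = 25677, q_5 = 7*453 + 89 = 3260.
  i=6: a_6=9, p_6 = 9*25677 + 3568 = 234661, q_6 = 9*3260 + 453 = 29793.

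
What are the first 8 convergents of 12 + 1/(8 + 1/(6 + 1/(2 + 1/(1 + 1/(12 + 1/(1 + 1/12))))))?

Using the convergent recurrence p_i = a_i*p_{i-1} + p_{i-2}, q_i = a_i*q_{i-1} + q_{i-2} with p_{-2}=0, p_{-1}=1, q_{-2}=1, q_{-1}=0:
  i=0: a_0=12, p_0 = 12*1 + 0 = 12, q_0 = 12*0 + 1 = 1.
  i=1: a_1=8, p_1 = 8*12 + 1 = 97, q_1 = 8*1 + 0 = 8.
  i=2: a_2=6, p_2 = 6*97 + 12 = 594, q_2 = 6*8 + 1 = 49.
  i=3: a_3=2, p_3 = 2*594 + 97 = 1285, q_3 = 2*49 + 8 = 106.
  i=4: a_4=1, p_4 = 1*1285 + 594 = 1879, q_4 = 1*106 + 49 = 155.
  i=5: a_5=12, p_5 = 12*1879 + 1285 = 23833, q_5 = 12*155 + 106 = 1966.
  i=6: a_6=1, p_6 = 1*23833 + 1879 = 25712, q_6 = 1*1966 + 155 = 2121.
  i=7: a_7=12, p_7 = 12*25712 + 23833 = 332377, q_7 = 12*2121 + 1966 = 27418.

12/1, 97/8, 594/49, 1285/106, 1879/155, 23833/1966, 25712/2121, 332377/27418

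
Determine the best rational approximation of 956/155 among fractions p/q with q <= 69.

Expand x = 956/155 as a continued fraction with the Euclidean algorithm:
  956 = 6*155 + 26, so a_0 = 6.
  155 = 5*26 + 25, so a_1 = 5.
  26 = 1*25 + 1, so a_2 = 1.
  25 = 25*1 + 0, so a_3 = 25.
so x = [6; 5, 1, 25].
Convergents (p_i = a_i*p_{i-1} + p_{i-2}, q_i = a_i*q_{i-1} + q_{i-2} with p_{-2}=0, p_{-1}=1, q_{-2}=1, q_{-1}=0), until the denominator exceeds 69:
  i=0: a_0=6, p_0 = 6*1 + 0 = 6, q_0 = 6*0 + 1 = 1.
  i=1: a_1=5, p_1 = 5*6 + 1 = 31, q_1 = 5*1 + 0 = 5.
  i=2: a_2=1, p_2 = 1*31 + 6 = 37, q_2 = 1*5 + 1 = 6.
  i=3: a_3=25, p_3 = 25*37 + 31 = 956, q_3 = 25*6 + 5 = 155.
q_3 = 155 > 69, so the last convergent with denominator <= 69 is p_2/q_2 = 37/6.
The closest fraction with denominator <= 69 is either p_2/q_2 or the intermediate fraction (k*p_2 + p_1)/(k*q_2 + q_1) with the largest k >= 1 whose denominator stays <= 69; these approach x as k grows, and every other convergent or intermediate fraction in range is farther away.
Largest k: floor((69 - q_1)/q_2) = floor((69 - 5)/6) = 10.
That gives (10*37 + 31)/(10*6 + 5) = 401/65.
Compare the errors: |x - 37/6| = |956*6 - 37*155|/(155*6) = 1/930, and |x - 401/65| = |956*65 - 401*155|/(155*65) = 15/10075.
Cross-multiplying, 1*10075 = 10075 < 13950 = 15*930, so 1/930 is smaller: the convergent 37/6 is closer to x than 401/65.

37/6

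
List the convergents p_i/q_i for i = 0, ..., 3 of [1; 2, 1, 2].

1/1, 3/2, 4/3, 11/8

Using the convergent recurrence p_i = a_i*p_{i-1} + p_{i-2}, q_i = a_i*q_{i-1} + q_{i-2} with p_{-2}=0, p_{-1}=1, q_{-2}=1, q_{-1}=0:
  i=0: a_0=1, p_0 = 1*1 + 0 = 1, q_0 = 1*0 + 1 = 1.
  i=1: a_1=2, p_1 = 2*1 + 1 = 3, q_1 = 2*1 + 0 = 2.
  i=2: a_2=1, p_2 = 1*3 + 1 = 4, q_2 = 1*2 + 1 = 3.
  i=3: a_3=2, p_3 = 2*4 + 3 = 11, q_3 = 2*3 + 2 = 8.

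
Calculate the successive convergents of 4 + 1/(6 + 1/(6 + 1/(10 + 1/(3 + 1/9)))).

Using the convergent recurrence p_i = a_i*p_{i-1} + p_{i-2}, q_i = a_i*q_{i-1} + q_{i-2} with p_{-2}=0, p_{-1}=1, q_{-2}=1, q_{-1}=0:
  i=0: a_0=4, p_0 = 4*1 + 0 = 4, q_0 = 4*0 + 1 = 1.
  i=1: a_1=6, p_1 = 6*4 + 1 = 25, q_1 = 6*1 + 0 = 6.
  i=2: a_2=6, p_2 = 6*25 + 4 = 154, q_2 = 6*6 + 1 = 37.
  i=3: a_3=10, p_3 = 10*154 + 25 = 1565, q_3 = 10*37 + 6 = 376.
  i=4: a_4=3, p_4 = 3*1565 + 154 = 4849, q_4 = 3*376 + 37 = 1165.
  i=5: a_5=9, p_5 = 9*4849 + 1565 = 45206, q_5 = 9*1165 + 376 = 10861.

4/1, 25/6, 154/37, 1565/376, 4849/1165, 45206/10861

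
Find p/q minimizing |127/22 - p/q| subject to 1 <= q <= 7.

Expand x = 127/22 as a continued fraction with the Euclidean algorithm:
  127 = 5*22 + 17, so a_0 = 5.
  22 = 1*17 + 5, so a_1 = 1.
  17 = 3*5 + 2, so a_2 = 3.
  5 = 2*2 + 1, so a_3 = 2.
  2 = 2*1 + 0, so a_4 = 2.
so x = [5; 1, 3, 2, 2].
Convergents (p_i = a_i*p_{i-1} + p_{i-2}, q_i = a_i*q_{i-1} + q_{i-2} with p_{-2}=0, p_{-1}=1, q_{-2}=1, q_{-1}=0), until the denominator exceeds 7:
  i=0: a_0=5, p_0 = 5*1 + 0 = 5, q_0 = 5*0 + 1 = 1.
  i=1: a_1=1, p_1 = 1*5 + 1 = 6, q_1 = 1*1 + 0 = 1.
  i=2: a_2=3, p_2 = 3*6 + 5 = 23, q_2 = 3*1 + 1 = 4.
  i=3: a_3=2, p_3 = 2*23 + 6 = 52, q_3 = 2*4 + 1 = 9.
q_3 = 9 > 7, so the last convergent with denominator <= 7 is p_2/q_2 = 23/4.
The closest fraction with denominator <= 7 is either p_2/q_2 or the intermediate fraction (k*p_2 + p_1)/(k*q_2 + q_1) with the largest k >= 1 whose denominator stays <= 7; these approach x as k grows, and every other convergent or intermediate fraction in range is farther away.
Largest k: floor((7 - q_1)/q_2) = floor((7 - 1)/4) = 1.
That gives (1*23 + 6)/(1*4 + 1) = 29/5.
Compare the errors: |x - 23/4| = |127*4 - 23*22|/(22*4) = 2/88, and |x - 29/5| = |127*5 - 29*22|/(22*5) = 3/110.
Cross-multiplying, 2*110 = 220 < 264 = 3*88, so 2/88 is smaller: the convergent 23/4 is closer to x than 29/5.

23/4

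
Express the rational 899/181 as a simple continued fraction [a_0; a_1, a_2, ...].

Run the Euclidean algorithm on 899 and 181; the successive quotients are the partial quotients a_0, a_1, ... (each step inverts the fractional part left over by the previous one):
  899 = 4*181 + 175, so a_0 = 4.
  181 = 1*175 + 6, so a_1 = 1.
  175 = 29*6 + 1, so a_2 = 29.
  6 = 6*1 + 0, so a_3 = 6.
The remainder reaches 0 after 4 divisions, so the expansion has 4 partial quotients, read off in order.

[4; 1, 29, 6]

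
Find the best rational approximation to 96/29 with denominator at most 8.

Expand x = 96/29 as a continued fraction with the Euclidean algorithm:
  96 = 3*29 + 9, so a_0 = 3.
  29 = 3*9 + 2, so a_1 = 3.
  9 = 4*2 + 1, so a_2 = 4.
  2 = 2*1 + 0, so a_3 = 2.
so x = [3; 3, 4, 2].
Convergents (p_i = a_i*p_{i-1} + p_{i-2}, q_i = a_i*q_{i-1} + q_{i-2} with p_{-2}=0, p_{-1}=1, q_{-2}=1, q_{-1}=0), until the denominator exceeds 8:
  i=0: a_0=3, p_0 = 3*1 + 0 = 3, q_0 = 3*0 + 1 = 1.
  i=1: a_1=3, p_1 = 3*3 + 1 = 10, q_1 = 3*1 + 0 = 3.
  i=2: a_2=4, p_2 = 4*10 + 3 = 43, q_2 = 4*3 + 1 = 13.
q_2 = 13 > 8, so the last convergent with denominator <= 8 is p_1/q_1 = 10/3.
The closest fraction with denominator <= 8 is either p_1/q_1 or the intermediate fraction (k*p_1 + p_0)/(k*q_1 + q_0) with the largest k >= 1 whose denominator stays <= 8; these approach x as k grows, and every other convergent or intermediate fraction in range is farther away.
Largest k: floor((8 - q_0)/q_1) = floor((8 - 1)/3) = 2.
That gives (2*10 + 3)/(2*3 + 1) = 23/7.
Compare the errors: |x - 10/3| = |96*3 - 10*29|/(29*3) = 2/87, and |x - 23/7| = |96*7 - 23*29|/(29*7) = 5/203.
Cross-multiplying, 2*203 = 406 < 435 = 5*87, so 2/87 is smaller: the convergent 10/3 is closer to x than 23/7.

10/3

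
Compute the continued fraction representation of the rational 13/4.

Run the Euclidean algorithm on 13 and 4; the successive quotients are the partial quotients a_0, a_1, ... (each step inverts the fractional part left over by the previous one):
  13 = 3*4 + 1, so a_0 = 3.
  4 = 4*1 + 0, so a_1 = 4.
The remainder reaches 0 after 2 divisions, so the expansion has 2 partial quotients, read off in order.

[3; 4]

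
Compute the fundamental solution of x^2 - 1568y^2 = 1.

(x, y) = (19601, 495)

First expand sqrt(1568) as a continued fraction. With x_i = (sqrt(1568) + m_i)/d_i and (m_0, d_0) = (0, 1): a_0 = floor(sqrt(1568)) = 39, since 39^2 = 1521 <= 1568 < 1600 = 40^2.
Iterate m_{i+1} = d_i*a_i - m_i, d_{i+1} = (1568 - m_{i+1}^2)/d_i, a_{i+1} = floor((a_0 + m_{i+1})/d_{i+1}):
  m_1 = 1*39 - 0 = 39, d_1 = (1568 - 39^2)/1 = 47/1 = 47, a_1 = floor((39 + 39)/47) = 1.
  m_2 = 47*1 - 39 = 8, d_2 = (1568 - 8^2)/47 = 1504/47 = 32, a_2 = floor((39 + 8)/32) = 1.
  m_3 = 32*1 - 8 = 24, d_3 = (1568 - 24^2)/32 = 992/32 = 31, a_3 = floor((39 + 24)/31) = 2.
  m_4 = 31*2 - 24 = 38, d_4 = (1568 - 38^2)/31 = 124/31 = 4, a_4 = floor((39 + 38)/4) = 19.
  m_5 = 4*19 - 38 = 38, d_5 = (1568 - 38^2)/4 = 124/4 = 31, a_5 = floor((39 + 38)/31) = 2.
  m_6 = 31*2 - 38 = 24, d_6 = (1568 - 24^2)/31 = 992/31 = 32, a_6 = floor((39 + 24)/32) = 1.
  m_7 = 32*1 - 24 = 8, d_7 = (1568 - 8^2)/32 = 1504/32 = 47, a_7 = floor((39 + 8)/47) = 1.
  m_8 = 47*1 - 8 = 39, d_8 = (1568 - 39^2)/47 = 47/47 = 1, a_8 = floor((39 + 39)/1) = 78.
  m_9 = 1*78 - 39 = 39, d_9 = (1568 - 39^2)/1 = 47/1 = 47: (m_9, d_9) = (m_1, d_1) = (39, 47), so from here the quotients repeat a_1, ..., a_8; the period length is 8.
So sqrt(1568) = [39; (1, 1, 2, 19, 2, 1, 1, 78)] with period length k = 8.
k is even, so the fundamental solution of x^2 - 1568y^2 = 1 is (p_{k-1}, q_{k-1}) = (p_7, q_7); compute convergents through index 7.
Convergents (p_i = a_i*p_{i-1} + p_{i-2}, q_i = a_i*q_{i-1} + q_{i-2} with p_{-2}=0, p_{-1}=1, q_{-2}=1, q_{-1}=0):
  i=0: a_0=39, p_0 = 39*1 + 0 = 39, q_0 = 39*0 + 1 = 1.
  i=1: a_1=1, p_1 = 1*39 + 1 = 40, q_1 = 1*1 + 0 = 1.
  i=2: a_2=1, p_2 = 1*40 + 39 = 79, q_2 = 1*1 + 1 = 2.
  i=3: a_3=2, p_3 = 2*79 + 40 = 198, q_3 = 2*2 + 1 = 5.
  i=4: a_4=19, p_4 = 19*198 + 79 = 3841, q_4 = 19*5 + 2 = 97.
  i=5: a_5=2, p_5 = 2*3841 + 198 = 7880, q_5 = 2*97 + 5 = 199.
  i=6: a_6=1, p_6 = 1*7880 + 3841 = 11721, q_6 = 1*199 + 97 = 296.
  i=7: a_7=1, p_7 = 1*11721 + 7880 = 19601, q_7 = 1*296 + 199 = 495.
Check: 19601^2 - 1568*495^2 = 384199201 - 384199200 = 1, so (x, y) = (19601, 495) solves the equation, and by the theorem it is the least positive solution.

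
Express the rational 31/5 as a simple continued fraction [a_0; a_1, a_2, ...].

[6; 5]

Run the Euclidean algorithm on 31 and 5; the successive quotients are the partial quotients a_0, a_1, ... (each step inverts the fractional part left over by the previous one):
  31 = 6*5 + 1, so a_0 = 6.
  5 = 5*1 + 0, so a_1 = 5.
The remainder reaches 0 after 2 divisions, so the expansion has 2 partial quotients, read off in order.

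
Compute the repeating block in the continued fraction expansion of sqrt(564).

Write x_i = (sqrt(564) + m_i)/d_i with (m_0, d_0) = (0, 1). a_0 = floor(sqrt(564)) = 23, since 23^2 = 529 <= 564 < 576 = 24^2.
Iterate m_{i+1} = d_i*a_i - m_i, d_{i+1} = (564 - m_{i+1}^2)/d_i, a_{i+1} = floor((a_0 + m_{i+1})/d_{i+1}):
  m_1 = 1*23 - 0 = 23, d_1 = (564 - 23^2)/1 = 35/1 = 35, a_1 = floor((23 + 23)/35) = 1.
  m_2 = 35*1 - 23 = 12, d_2 = (564 - 12^2)/35 = 420/35 = 12, a_2 = floor((23 + 12)/12) = 2.
  m_3 = 12*2 - 12 = 12, d_3 = (564 - 12^2)/12 = 420/12 = 35, a_3 = floor((23 + 12)/35) = 1.
  m_4 = 35*1 - 12 = 23, d_4 = (564 - 23^2)/35 = 35/35 = 1, a_4 = floor((23 + 23)/1) = 46.
  m_5 = 1*46 - 23 = 23, d_5 = (564 - 23^2)/1 = 35/1 = 35: (m_5, d_5) = (m_1, d_1) = (23, 35), so from here the quotients repeat a_1, ..., a_4; the period length is 4.
Hence the expansion of sqrt(564) is a_0 = 23 followed by the repeating block 1, 2, 1, 46 (period 4).

[23; (1, 2, 1, 46)]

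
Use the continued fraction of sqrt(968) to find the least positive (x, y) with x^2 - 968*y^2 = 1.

(x, y) = (19601, 630)

First expand sqrt(968) as a continued fraction. With x_i = (sqrt(968) + m_i)/d_i and (m_0, d_0) = (0, 1): a_0 = floor(sqrt(968)) = 31, since 31^2 = 961 <= 968 < 1024 = 32^2.
Iterate m_{i+1} = d_i*a_i - m_i, d_{i+1} = (968 - m_{i+1}^2)/d_i, a_{i+1} = floor((a_0 + m_{i+1})/d_{i+1}):
  m_1 = 1*31 - 0 = 31, d_1 = (968 - 31^2)/1 = 7/1 = 7, a_1 = floor((31 + 31)/7) = 8.
  m_2 = 7*8 - 31 = 25, d_2 = (968 - 25^2)/7 = 343/7 = 49, a_2 = floor((31 + 25)/49) = 1.
  m_3 = 49*1 - 25 = 24, d_3 = (968 - 24^2)/49 = 392/49 = 8, a_3 = floor((31 + 24)/8) = 6.
  m_4 = 8*6 - 24 = 24, d_4 = (968 - 24^2)/8 = 392/8 = 49, a_4 = floor((31 + 24)/49) = 1.
  m_5 = 49*1 - 24 = 25, d_5 = (968 - 25^2)/49 = 343/49 = 7, a_5 = floor((31 + 25)/7) = 8.
  m_6 = 7*8 - 25 = 31, d_6 = (968 - 31^2)/7 = 7/7 = 1, a_6 = floor((31 + 31)/1) = 62.
  m_7 = 1*62 - 31 = 31, d_7 = (968 - 31^2)/1 = 7/1 = 7: (m_7, d_7) = (m_1, d_1) = (31, 7), so from here the quotients repeat a_1, ..., a_6; the period length is 6.
So sqrt(968) = [31; (8, 1, 6, 1, 8, 62)] with period length k = 6.
k is even, so the fundamental solution of x^2 - 968y^2 = 1 is (p_{k-1}, q_{k-1}) = (p_5, q_5); compute convergents through index 5.
Convergents (p_i = a_i*p_{i-1} + p_{i-2}, q_i = a_i*q_{i-1} + q_{i-2} with p_{-2}=0, p_{-1}=1, q_{-2}=1, q_{-1}=0):
  i=0: a_0=31, p_0 = 31*1 + 0 = 31, q_0 = 31*0 + 1 = 1.
  i=1: a_1=8, p_1 = 8*31 + 1 = 249, q_1 = 8*1 + 0 = 8.
  i=2: a_2=1, p_2 = 1*249 + 31 = 280, q_2 = 1*8 + 1 = 9.
  i=3: a_3=6, p_3 = 6*280 + 249 = 1929, q_3 = 6*9 + 8 = 62.
  i=4: a_4=1, p_4 = 1*1929 + 280 = 2209, q_4 = 1*62 + 9 = 71.
  i=5: a_5=8, p_5 = 8*2209 + 1929 = 19601, q_5 = 8*71 + 62 = 630.
Check: 19601^2 - 968*630^2 = 384199201 - 384199200 = 1, so (x, y) = (19601, 630) solves the equation, and by the theorem it is the least positive solution.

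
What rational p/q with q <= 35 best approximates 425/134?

111/35

Expand x = 425/134 as a continued fraction with the Euclidean algorithm:
  425 = 3*134 + 23, so a_0 = 3.
  134 = 5*23 + 19, so a_1 = 5.
  23 = 1*19 + 4, so a_2 = 1.
  19 = 4*4 + 3, so a_3 = 4.
  4 = 1*3 + 1, so a_4 = 1.
  3 = 3*1 + 0, so a_5 = 3.
so x = [3; 5, 1, 4, 1, 3].
Convergents (p_i = a_i*p_{i-1} + p_{i-2}, q_i = a_i*q_{i-1} + q_{i-2} with p_{-2}=0, p_{-1}=1, q_{-2}=1, q_{-1}=0), until the denominator exceeds 35:
  i=0: a_0=3, p_0 = 3*1 + 0 = 3, q_0 = 3*0 + 1 = 1.
  i=1: a_1=5, p_1 = 5*3 + 1 = 16, q_1 = 5*1 + 0 = 5.
  i=2: a_2=1, p_2 = 1*16 + 3 = 19, q_2 = 1*5 + 1 = 6.
  i=3: a_3=4, p_3 = 4*19 + 16 = 92, q_3 = 4*6 + 5 = 29.
  i=4: a_4=1, p_4 = 1*92 + 19 = 111, q_4 = 1*29 + 6 = 35.
  i=5: a_5=3, p_5 = 3*111 + 92 = 425, q_5 = 3*35 + 29 = 134.
q_5 = 134 > 35, so the last convergent with denominator <= 35 is p_4/q_4 = 111/35.
The closest fraction with denominator <= 35 is either p_4/q_4 or the intermediate fraction (k*p_4 + p_3)/(k*q_4 + q_3) with the largest k >= 1 whose denominator stays <= 35; these approach x as k grows, and every other convergent or intermediate fraction in range is farther away.
Largest k: floor((35 - q_3)/q_4) = floor((35 - 29)/35) = 0.
Since k = 0, no intermediate fraction beyond p_4/q_4 has denominator <= 35, so the convergent 111/35 is the closest (its error is |425*35 - 111*134|/(134*35) = 1/4690).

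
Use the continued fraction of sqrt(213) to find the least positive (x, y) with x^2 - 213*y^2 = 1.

(x, y) = (194399, 13320)

First expand sqrt(213) as a continued fraction. With x_i = (sqrt(213) + m_i)/d_i and (m_0, d_0) = (0, 1): a_0 = floor(sqrt(213)) = 14, since 14^2 = 196 <= 213 < 225 = 15^2.
Iterate m_{i+1} = d_i*a_i - m_i, d_{i+1} = (213 - m_{i+1}^2)/d_i, a_{i+1} = floor((a_0 + m_{i+1})/d_{i+1}):
  m_1 = 1*14 - 0 = 14, d_1 = (213 - 14^2)/1 = 17/1 = 17, a_1 = floor((14 + 14)/17) = 1.
  m_2 = 17*1 - 14 = 3, d_2 = (213 - 3^2)/17 = 204/17 = 12, a_2 = floor((14 + 3)/12) = 1.
  m_3 = 12*1 - 3 = 9, d_3 = (213 - 9^2)/12 = 132/12 = 11, a_3 = floor((14 + 9)/11) = 2.
  m_4 = 11*2 - 9 = 13, d_4 = (213 - 13^2)/11 = 44/11 = 4, a_4 = floor((14 + 13)/4) = 6.
  m_5 = 4*6 - 13 = 11, d_5 = (213 - 11^2)/4 = 92/4 = 23, a_5 = floor((14 + 11)/23) = 1.
  m_6 = 23*1 - 11 = 12, d_6 = (213 - 12^2)/23 = 69/23 = 3, a_6 = floor((14 + 12)/3) = 8.
  m_7 = 3*8 - 12 = 12, d_7 = (213 - 12^2)/3 = 69/3 = 23, a_7 = floor((14 + 12)/23) = 1.
  m_8 = 23*1 - 12 = 11, d_8 = (213 - 11^2)/23 = 92/23 = 4, a_8 = floor((14 + 11)/4) = 6.
  m_9 = 4*6 - 11 = 13, d_9 = (213 - 13^2)/4 = 44/4 = 11, a_9 = floor((14 + 13)/11) = 2.
  m_10 = 11*2 - 13 = 9, d_10 = (213 - 9^2)/11 = 132/11 = 12, a_10 = floor((14 + 9)/12) = 1.
  m_11 = 12*1 - 9 = 3, d_11 = (213 - 3^2)/12 = 204/12 = 17, a_11 = floor((14 + 3)/17) = 1.
  m_12 = 17*1 - 3 = 14, d_12 = (213 - 14^2)/17 = 17/17 = 1, a_12 = floor((14 + 14)/1) = 28.
  m_13 = 1*28 - 14 = 14, d_13 = (213 - 14^2)/1 = 17/1 = 17: (m_13, d_13) = (m_1, d_1) = (14, 17), so from here the quotients repeat a_1, ..., a_12; the period length is 12.
So sqrt(213) = [14; (1, 1, 2, 6, 1, 8, 1, 6, 2, 1, 1, 28)] with period length k = 12.
k is even, so the fundamental solution of x^2 - 213y^2 = 1 is (p_{k-1}, q_{k-1}) = (p_11, q_11); compute convergents through index 11.
Convergents (p_i = a_i*p_{i-1} + p_{i-2}, q_i = a_i*q_{i-1} + q_{i-2} with p_{-2}=0, p_{-1}=1, q_{-2}=1, q_{-1}=0):
  i=0: a_0=14, p_0 = 14*1 + 0 = 14, q_0 = 14*0 + 1 = 1.
  i=1: a_1=1, p_1 = 1*14 + 1 = 15, q_1 = 1*1 + 0 = 1.
  i=2: a_2=1, p_2 = 1*15 + 14 = 29, q_2 = 1*1 + 1 = 2.
  i=3: a_3=2, p_3 = 2*29 + 15 = 73, q_3 = 2*2 + 1 = 5.
  i=4: a_4=6, p_4 = 6*73 + 29 = 467, q_4 = 6*5 + 2 = 32.
  i=5: a_5=1, p_5 = 1*467 + 73 = 540, q_5 = 1*32 + 5 = 37.
  i=6: a_6=8, p_6 = 8*540 + 467 = 4787, q_6 = 8*37 + 32 = 328.
  i=7: a_7=1, p_7 = 1*4787 + 540 = 5327, q_7 = 1*328 + 37 = 365.
  i=8: a_8=6, p_8 = 6*5327 + 4787 = 36749, q_8 = 6*365 + 328 = 2518.
  i=9: a_9=2, p_9 = 2*36749 + 5327 = 78825, q_9 = 2*2518 + 365 = 5401.
  i=10: a_10=1, p_10 = 1*78825 + 36749 = 115574, q_10 = 1*5401 + 2518 = 7919.
  i=11: a_11=1, p_11 = 1*115574 + 78825 = 194399, q_11 = 1*7919 + 5401 = 13320.
Check: 194399^2 - 213*13320^2 = 37790971201 - 37790971200 = 1, so (x, y) = (194399, 13320) solves the equation, and by the theorem it is the least positive solution.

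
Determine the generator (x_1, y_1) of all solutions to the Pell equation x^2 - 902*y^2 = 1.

(x, y) = (901, 30)

First expand sqrt(902) as a continued fraction. With x_i = (sqrt(902) + m_i)/d_i and (m_0, d_0) = (0, 1): a_0 = floor(sqrt(902)) = 30, since 30^2 = 900 <= 902 < 961 = 31^2.
Iterate m_{i+1} = d_i*a_i - m_i, d_{i+1} = (902 - m_{i+1}^2)/d_i, a_{i+1} = floor((a_0 + m_{i+1})/d_{i+1}):
  m_1 = 1*30 - 0 = 30, d_1 = (902 - 30^2)/1 = 2/1 = 2, a_1 = floor((30 + 30)/2) = 30.
  m_2 = 2*30 - 30 = 30, d_2 = (902 - 30^2)/2 = 2/2 = 1, a_2 = floor((30 + 30)/1) = 60.
  m_3 = 1*60 - 30 = 30, d_3 = (902 - 30^2)/1 = 2/1 = 2: (m_3, d_3) = (m_1, d_1) = (30, 2), so from here the quotients repeat a_1, a_2; the period length is 2.
So sqrt(902) = [30; (30, 60)] with period length k = 2.
k is even, so the fundamental solution of x^2 - 902y^2 = 1 is (p_{k-1}, q_{k-1}) = (p_1, q_1); compute convergents through index 1.
Convergents (p_i = a_i*p_{i-1} + p_{i-2}, q_i = a_i*q_{i-1} + q_{i-2} with p_{-2}=0, p_{-1}=1, q_{-2}=1, q_{-1}=0):
  i=0: a_0=30, p_0 = 30*1 + 0 = 30, q_0 = 30*0 + 1 = 1.
  i=1: a_1=30, p_1 = 30*30 + 1 = 901, q_1 = 30*1 + 0 = 30.
Check: 901^2 - 902*30^2 = 811801 - 811800 = 1, so (x, y) = (901, 30) solves the equation, and by the theorem it is the least positive solution.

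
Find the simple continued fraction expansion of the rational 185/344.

Run the Euclidean algorithm on 185 and 344; the successive quotients are the partial quotients a_0, a_1, ... (each step inverts the fractional part left over by the previous one):
  185 = 0*344 + 185, so a_0 = 0.
  344 = 1*185 + 159, so a_1 = 1.
  185 = 1*159 + 26, so a_2 = 1.
  159 = 6*26 + 3, so a_3 = 6.
  26 = 8*3 + 2, so a_4 = 8.
  3 = 1*2 + 1, so a_5 = 1.
  2 = 2*1 + 0, so a_6 = 2.
The remainder reaches 0 after 7 divisions, so the expansion has 7 partial quotients, read off in order.

[0; 1, 1, 6, 8, 1, 2]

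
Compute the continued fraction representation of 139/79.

[1; 1, 3, 6, 3]

Run the Euclidean algorithm on 139 and 79; the successive quotients are the partial quotients a_0, a_1, ... (each step inverts the fractional part left over by the previous one):
  139 = 1*79 + 60, so a_0 = 1.
  79 = 1*60 + 19, so a_1 = 1.
  60 = 3*19 + 3, so a_2 = 3.
  19 = 6*3 + 1, so a_3 = 6.
  3 = 3*1 + 0, so a_4 = 3.
The remainder reaches 0 after 5 divisions, so the expansion has 5 partial quotients, read off in order.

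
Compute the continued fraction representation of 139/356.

[0; 2, 1, 1, 3, 1, 1, 2, 3]

Run the Euclidean algorithm on 139 and 356; the successive quotients are the partial quotients a_0, a_1, ... (each step inverts the fractional part left over by the previous one):
  139 = 0*356 + 139, so a_0 = 0.
  356 = 2*139 + 78, so a_1 = 2.
  139 = 1*78 + 61, so a_2 = 1.
  78 = 1*61 + 17, so a_3 = 1.
  61 = 3*17 + 10, so a_4 = 3.
  17 = 1*10 + 7, so a_5 = 1.
  10 = 1*7 + 3, so a_6 = 1.
  7 = 2*3 + 1, so a_7 = 2.
  3 = 3*1 + 0, so a_8 = 3.
The remainder reaches 0 after 9 divisions, so the expansion has 9 partial quotients, read off in order.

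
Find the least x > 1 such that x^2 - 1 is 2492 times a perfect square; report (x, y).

(x, y) = (778751, 15600)

First expand sqrt(2492) as a continued fraction. With x_i = (sqrt(2492) + m_i)/d_i and (m_0, d_0) = (0, 1): a_0 = floor(sqrt(2492)) = 49, since 49^2 = 2401 <= 2492 < 2500 = 50^2.
Iterate m_{i+1} = d_i*a_i - m_i, d_{i+1} = (2492 - m_{i+1}^2)/d_i, a_{i+1} = floor((a_0 + m_{i+1})/d_{i+1}):
  m_1 = 1*49 - 0 = 49, d_1 = (2492 - 49^2)/1 = 91/1 = 91, a_1 = floor((49 + 49)/91) = 1.
  m_2 = 91*1 - 49 = 42, d_2 = (2492 - 42^2)/91 = 728/91 = 8, a_2 = floor((49 + 42)/8) = 11.
  m_3 = 8*11 - 42 = 46, d_3 = (2492 - 46^2)/8 = 376/8 = 47, a_3 = floor((49 + 46)/47) = 2.
  m_4 = 47*2 - 46 = 48, d_4 = (2492 - 48^2)/47 = 188/47 = 4, a_4 = floor((49 + 48)/4) = 24.
  m_5 = 4*24 - 48 = 48, d_5 = (2492 - 48^2)/4 = 188/4 = 47, a_5 = floor((49 + 48)/47) = 2.
  m_6 = 47*2 - 48 = 46, d_6 = (2492 - 46^2)/47 = 376/47 = 8, a_6 = floor((49 + 46)/8) = 11.
  m_7 = 8*11 - 46 = 42, d_7 = (2492 - 42^2)/8 = 728/8 = 91, a_7 = floor((49 + 42)/91) = 1.
  m_8 = 91*1 - 42 = 49, d_8 = (2492 - 49^2)/91 = 91/91 = 1, a_8 = floor((49 + 49)/1) = 98.
  m_9 = 1*98 - 49 = 49, d_9 = (2492 - 49^2)/1 = 91/1 = 91: (m_9, d_9) = (m_1, d_1) = (49, 91), so from here the quotients repeat a_1, ..., a_8; the period length is 8.
So sqrt(2492) = [49; (1, 11, 2, 24, 2, 11, 1, 98)] with period length k = 8.
k is even, so the fundamental solution of x^2 - 2492y^2 = 1 is (p_{k-1}, q_{k-1}) = (p_7, q_7); compute convergents through index 7.
Convergents (p_i = a_i*p_{i-1} + p_{i-2}, q_i = a_i*q_{i-1} + q_{i-2} with p_{-2}=0, p_{-1}=1, q_{-2}=1, q_{-1}=0):
  i=0: a_0=49, p_0 = 49*1 + 0 = 49, q_0 = 49*0 + 1 = 1.
  i=1: a_1=1, p_1 = 1*49 + 1 = 50, q_1 = 1*1 + 0 = 1.
  i=2: a_2=11, p_2 = 11*50 + 49 = 599, q_2 = 11*1 + 1 = 12.
  i=3: a_3=2, p_3 = 2*599 + 50 = 1248, q_3 = 2*12 + 1 = 25.
  i=4: a_4=24, p_4 = 24*1248 + 599 = 30551, q_4 = 24*25 + 12 = 612.
  i=5: a_5=2, p_5 = 2*30551 + 1248 = 62350, q_5 = 2*612 + 25 = 1249.
  i=6: a_6=11, p_6 = 11*62350 + 30551 = 716401, q_6 = 11*1249 + 612 = 14351.
  i=7: a_7=1, p_7 = 1*716401 + 62350 = 778751, q_7 = 1*14351 + 1249 = 15600.
Check: 778751^2 - 2492*15600^2 = 606453120001 - 606453120000 = 1, so (x, y) = (778751, 15600) solves the equation, and by the theorem it is the least positive solution.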